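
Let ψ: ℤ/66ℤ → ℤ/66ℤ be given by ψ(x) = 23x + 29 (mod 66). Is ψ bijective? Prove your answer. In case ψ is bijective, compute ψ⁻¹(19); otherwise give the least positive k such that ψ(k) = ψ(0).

34

Suppose ψ(u) = ψ(v) in ℤ/66ℤ. Then 23u + 29 ≡ 23v + 29 (mod 66), therefore 23(u − v) ≡ 0 (mod 66).
Since gcd(23, 66) = 1, 23 is invertible modulo 66, therefore u − v ≡ 0 (mod 66), i.e. u = v.
We now compute 23⁻¹ mod 66 explicitly. Euclid's algorithm: 66 = 2·23 + 20, 23 = 1·20 + 3, 20 = 6·3 + 2, 3 = 1·2 + 1; back-substituting gives 1 = 23·23 − 8·66, so 23⁻¹ ≡ 23 (mod 66).
For any y ∈ ℤ/66ℤ, x = 23(y − 29) mod 66 satisfies ψ(x) = 23·23(y − 29) + 29 ≡ y (since 23·23 ≡ 1 mod 66). So every y has a preimage.
Hence ψ is bijective.
Since ψ is bijective, we find ψ⁻¹(19): we need 23x ≡ 19 − 29 ≡ 56 (mod 66). Using 23⁻¹ = 23: x ≡ 23·56 = 1288 = 19·66 + 34, so x = 34.
Check: ψ(34) = 23·34 + 29 = 811 = 12·66 + 19 ≡ 19 (mod 66).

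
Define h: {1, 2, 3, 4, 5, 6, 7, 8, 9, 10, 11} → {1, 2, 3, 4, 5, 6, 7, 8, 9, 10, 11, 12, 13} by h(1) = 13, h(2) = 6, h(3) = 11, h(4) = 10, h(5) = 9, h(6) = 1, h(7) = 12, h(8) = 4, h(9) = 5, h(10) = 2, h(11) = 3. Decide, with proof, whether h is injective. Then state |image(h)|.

11

The values h(1), …, h(11) are 13, 6, 11, 10, 9, 1, 12, 4, 5, 2, 3 — all distinct.
So h(a) = h(b) only when a = b, and h is injective.
The image of h is {1, 2, 3, 4, 5, 6, 9, 10, 11, 12, 13}, which has 11 elements.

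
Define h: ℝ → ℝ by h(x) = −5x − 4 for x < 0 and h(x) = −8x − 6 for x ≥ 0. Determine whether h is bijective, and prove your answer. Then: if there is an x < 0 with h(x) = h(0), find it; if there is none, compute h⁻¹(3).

-7/5

Both pieces are strictly decreasing (slopes −5 and −8), so each is injective on its own interval.
The left piece maps (−∞, 0) onto (−4, ∞); the right piece maps [0, ∞) onto (−∞, −6].
The images leave a gap (−4 has no preimage), so h is not surjective, hence not bijective.
Because the two images are disjoint, no x < 0 has h(x) = h(0), so we compute h⁻¹(3): 3 lies in (−4, ∞), so solve −5x − 4 = 3: x = (3 + 4)/(−5) = −7/5.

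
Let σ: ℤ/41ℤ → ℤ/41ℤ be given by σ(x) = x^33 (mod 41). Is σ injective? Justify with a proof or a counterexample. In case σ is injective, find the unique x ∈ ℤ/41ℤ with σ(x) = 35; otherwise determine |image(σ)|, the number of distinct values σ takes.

Since 41 is prime, the nonzero elements of ℤ/41ℤ form a cyclic group of order 40.
As gcd(33, 40) = 1, raising to the 33rd power is a bijection on this group: if u^33 ≡ v^33 then (uv^{−1})^33 = 1, and the only element of order dividing gcd(33, 40) = 1 is 1, so u = v.
With σ(0) = 0 this makes σ injective on all of ℤ/41ℤ, hence bijective (finite equal-size domain and codomain). In particular σ is injective.
Since σ is injective, we find the preimage of 35. The inverse of x ↦ x^33 on (ℤ/41ℤ)^× is x ↦ x^17, because 33·17 = 561 = 14·40 + 1 ≡ 1 (mod 40) and x^{40} = 1 for x ≠ 0 (Fermat). So σ⁻¹(35) = 35^17 mod 41.
Repeated squaring mod 41: 35^1 ≡ 35, 35^2 ≡ 35² = 1225 ≡ 36, 35^4 ≡ 36² = 1296 ≡ 25, 35^8 ≡ 25² = 625 ≡ 10, 35^16 ≡ 10² = 100 ≡ 18. Since 17 = 16 + 1, 35^17 ≡ 18·35: 18·35 = 630 ≡ 15. So 35^17 ≡ 15 (mod 41).
Hence σ⁻¹(35) = 15.

15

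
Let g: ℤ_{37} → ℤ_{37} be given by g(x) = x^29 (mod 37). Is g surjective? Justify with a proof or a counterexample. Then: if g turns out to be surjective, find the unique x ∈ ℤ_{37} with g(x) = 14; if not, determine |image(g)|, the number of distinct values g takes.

Since 37 is prime, the nonzero elements of ℤ_{37} form a cyclic group of order 36.
As gcd(29, 36) = 1, raising to the 29th power is a bijection on this group: if a^29 ≡ b^29 then (ab^{−1})^29 = 1, and the only element of order dividing gcd(29, 36) = 1 is 1, so a = b.
With g(0) = 0 this makes g injective on all of ℤ_{37}, hence bijective (finite equal-size domain and codomain). In particular g is surjective.
Since g is surjective, we find the preimage of 14. The inverse of x ↦ x^29 on (ℤ_{37})^× is x ↦ x^5, because 29·5 = 145 = 4·36 + 1 ≡ 1 (mod 36) and x^{36} = 1 for x ≠ 0 (Fermat). So g⁻¹(14) = 14^5 mod 37.
Repeated squaring mod 37: 14^1 ≡ 14, 14^2 ≡ 14² = 196 ≡ 11, 14^4 ≡ 11² = 121 ≡ 10. Since 5 = 4 + 1, 14^5 ≡ 10·14: 10·14 = 140 ≡ 29. So 14^5 ≡ 29 (mod 37).
Hence g⁻¹(14) = 29.

29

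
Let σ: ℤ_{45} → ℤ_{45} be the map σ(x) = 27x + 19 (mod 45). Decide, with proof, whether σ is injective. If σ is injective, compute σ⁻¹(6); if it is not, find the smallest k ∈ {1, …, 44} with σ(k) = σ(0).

5

We have gcd(27, 45) = 9 > 1. Taking s = 0 and t = 5: σ(0) = 19 and σ(5) = 27·5 + 19 = 154 ≡ 19 (mod 45).
So σ(0) = σ(5) while 0 ≠ 5, therefore σ is not injective.
Since σ is not injective, we find the least positive k with σ(k) = σ(0): this means 27k ≡ 0 (mod 45), i.e. 45 ∣ 27k. Since gcd(27, 45) = 9, dividing through by 9 this holds exactly when 5 ∣ 3k, and as gcd(3, 5) = 1, exactly when 5 ∣ k.
The smallest positive such k is 5.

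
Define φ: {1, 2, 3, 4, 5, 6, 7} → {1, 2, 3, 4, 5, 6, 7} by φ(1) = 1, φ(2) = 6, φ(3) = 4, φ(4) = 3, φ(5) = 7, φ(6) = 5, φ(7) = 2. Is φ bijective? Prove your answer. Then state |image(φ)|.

7

The values 1, 6, 4, 3, 7, 5, 2 are a permutation of {1, 2, 3, 4, 5, 6, 7}: each element appears exactly once.
So φ is injective and surjective, hence bijective.
The image of φ is {1, 2, 3, 4, 5, 6, 7}, which has 7 elements.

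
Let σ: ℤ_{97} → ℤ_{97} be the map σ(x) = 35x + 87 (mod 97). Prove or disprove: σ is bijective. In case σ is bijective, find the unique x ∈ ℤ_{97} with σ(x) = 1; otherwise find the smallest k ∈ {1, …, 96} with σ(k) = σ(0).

89

Recall that σ is injective if σ(x_1) = σ(x_2) implies x_1 = x_2.
If σ(x_1) = σ(x_2), then 35x_1 ≡ 35x_2 (mod 97). Because gcd(35, 97) = 1, we may cancel 35 to get x_1 ≡ x_2 (mod 97).
We now compute 35⁻¹ mod 97 explicitly. Euclid's algorithm: 97 = 2·35 + 27, 35 = 1·27 + 8, 27 = 3·8 + 3, 8 = 2·3 + 2, 3 = 1·2 + 1; back-substituting gives 1 = 61·35 − 22·97, so 35⁻¹ ≡ 61 (mod 97).
Then y ↦ 61(y − 87) is a two-sided inverse to σ, so every y ∈ ℤ_{97} has a preimage.
Thus σ is bijective.
Since σ is bijective, we compute σ⁻¹(1): solve 35x + 87 ≡ 1 (mod 97), i.e. 35x ≡ 11 (mod 97).
Multiplying by 35⁻¹ = 61 gives x ≡ 61·11 = 671 = 6·97 + 89 ≡ 89 (mod 97).
Check: σ(89) = 35·89 + 87 = 3202 = 33·97 + 1 ≡ 1 (mod 97).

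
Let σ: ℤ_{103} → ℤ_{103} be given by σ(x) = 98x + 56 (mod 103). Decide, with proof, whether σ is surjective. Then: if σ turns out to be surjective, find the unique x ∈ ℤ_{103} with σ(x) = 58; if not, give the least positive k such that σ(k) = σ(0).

82

Since gcd(98, 103) = 1, 98 is invertible modulo 103. Euclid's algorithm: 103 = 1·98 + 5, 98 = 19·5 + 3, 5 = 1·3 + 2, 3 = 1·2 + 1; back-substituting gives 1 = 41·98 − 39·103, so 98⁻¹ ≡ 41 (mod 103).
For any y ∈ ℤ_{103}, x = 41(y − 56) mod 103 satisfies σ(x) = 98·41(y − 56) + 56 ≡ y (since 98·41 ≡ 1 mod 103). So every y has a preimage.
So σ is surjective.
Since σ is surjective, we find σ⁻¹(58): we need 98x ≡ 58 − 56 ≡ 2 (mod 103). Using 98⁻¹ = 41: x ≡ 41·2 = 82, so x = 82.
Check: σ(82) = 98·82 + 56 = 8092 = 78·103 + 58 ≡ 58 (mod 103).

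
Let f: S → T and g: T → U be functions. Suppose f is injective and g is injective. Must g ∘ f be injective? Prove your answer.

injective

Suppose (g ∘ f)(x_1) = (g ∘ f)(x_2), i.e. g(f(x_1)) = g(f(x_2)).
Since g is injective, f(x_1) = f(x_2). Since f is injective, x_1 = x_2. So g ∘ f is injective.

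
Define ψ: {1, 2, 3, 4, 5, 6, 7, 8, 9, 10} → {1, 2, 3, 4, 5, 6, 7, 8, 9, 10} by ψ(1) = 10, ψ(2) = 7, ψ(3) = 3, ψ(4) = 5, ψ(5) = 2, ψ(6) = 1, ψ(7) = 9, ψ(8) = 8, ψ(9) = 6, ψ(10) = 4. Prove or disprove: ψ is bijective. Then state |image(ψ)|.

10

The values 10, 7, 3, 5, 2, 1, 9, 8, 6, 4 are a permutation of {1, 2, 3, 4, 5, 6, 7, 8, 9, 10}: each element appears exactly once.
So ψ is injective and surjective, hence bijective.
The image of ψ is {1, 2, 3, 4, 5, 6, 7, 8, 9, 10}, which has 10 elements.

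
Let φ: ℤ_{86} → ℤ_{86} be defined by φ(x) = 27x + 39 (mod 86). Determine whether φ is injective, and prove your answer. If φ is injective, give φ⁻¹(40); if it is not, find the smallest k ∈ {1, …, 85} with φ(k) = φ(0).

51

Recall: injectivity means: for all u, v in the domain, φ(u) = φ(v) implies u = v.
Suppose φ(u) = φ(v) in ℤ_{86}. Then 27u + 39 ≡ 27v + 39 (mod 86), so 27(u − v) ≡ 0 (mod 86).
Since gcd(27, 86) = 1, 27 is invertible modulo 86, thus u − v ≡ 0 (mod 86), i.e. u = v.
So φ is injective.
We now compute 27⁻¹ mod 86 explicitly. Euclid's algorithm: 86 = 3·27 + 5, 27 = 5·5 + 2, 5 = 2·2 + 1; back-substituting gives 1 = 51·27 − 16·86, so 27⁻¹ ≡ 51 (mod 86).
Since φ is injective, we find φ⁻¹(40): we need 27x ≡ 40 − 39 ≡ 1 (mod 86). Using 27⁻¹ = 51: x ≡ 51·1 = 51, so x = 51.
Check: φ(51) = 27·51 + 39 = 1416 = 16·86 + 40 ≡ 40 (mod 86).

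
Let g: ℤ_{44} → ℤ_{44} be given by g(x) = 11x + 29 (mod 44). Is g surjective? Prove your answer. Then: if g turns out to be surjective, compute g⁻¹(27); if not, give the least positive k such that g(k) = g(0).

Since gcd(11, 44) = 11, we have 11x ≡ 0 (mod 11) for all x, so g(x) ≡ 7 (mod 11).
But 0 ≢ 7 (mod 11), so 0 ∈ ℤ_{44} has no preimage. Therefore g is not surjective.
Since g is not surjective, we find the least positive k with g(k) = g(0): this means 11k ≡ 0 (mod 44), i.e. 44 ∣ 11k. Since gcd(11, 44) = 11, dividing through by 11 this holds exactly when 4 ∣ k.
The smallest positive such k is 4.

4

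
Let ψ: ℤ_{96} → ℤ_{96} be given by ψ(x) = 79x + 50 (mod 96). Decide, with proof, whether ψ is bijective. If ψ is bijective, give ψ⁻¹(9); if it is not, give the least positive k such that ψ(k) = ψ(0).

25

Suppose ψ(a) = ψ(b) in ℤ_{96}. Then 79a + 50 ≡ 79b + 50 (mod 96), so 79(a − b) ≡ 0 (mod 96).
Since gcd(79, 96) = 1, 79 is invertible modulo 96, thus a − b ≡ 0 (mod 96), i.e. a = b.
We now compute 79⁻¹ mod 96 explicitly. Euclid's algorithm: 96 = 1·79 + 17, 79 = 4·17 + 11, 17 = 1·11 + 6, 11 = 1·6 + 5, 6 = 1·5 + 1; back-substituting gives 1 = 79·79 − 65·96, so 79⁻¹ ≡ 79 (mod 96).
Then y ↦ 79(y − 50) is a two-sided inverse to ψ, so every y ∈ ℤ_{96} has a preimage.
So ψ is bijective.
Since ψ is bijective, we compute ψ⁻¹(9): solve 79x + 50 ≡ 9 (mod 96), i.e. 79x ≡ 55 (mod 96).
Multiplying by 79⁻¹ = 79 gives x ≡ 79·55 = 4345 = 45·96 + 25 ≡ 25 (mod 96).
Check: ψ(25) = 79·25 + 50 = 2025 = 21·96 + 9 ≡ 9 (mod 96).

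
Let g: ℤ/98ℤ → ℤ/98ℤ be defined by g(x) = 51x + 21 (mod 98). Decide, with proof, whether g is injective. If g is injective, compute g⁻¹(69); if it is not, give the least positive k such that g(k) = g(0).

If g(u) = g(v), then 51u ≡ 51v (mod 98). Because gcd(51, 98) = 1, we may cancel 51 to get u ≡ v (mod 98).
So g is injective.
We now compute 51⁻¹ mod 98 explicitly. Euclid's algorithm: 98 = 1·51 + 47, 51 = 1·47 + 4, 47 = 11·4 + 3, 4 = 1·3 + 1; back-substituting gives 1 = 25·51 − 13·98, so 51⁻¹ ≡ 25 (mod 98).
Since g is injective, we compute g⁻¹(69): solve 51x + 21 ≡ 69 (mod 98), i.e. 51x ≡ 48 (mod 98).
Multiplying by 51⁻¹ = 25 gives x ≡ 25·48 = 1200 = 12·98 + 24 ≡ 24 (mod 98).
Check: g(24) = 51·24 + 21 = 1245 = 12·98 + 69 ≡ 69 (mod 98).

24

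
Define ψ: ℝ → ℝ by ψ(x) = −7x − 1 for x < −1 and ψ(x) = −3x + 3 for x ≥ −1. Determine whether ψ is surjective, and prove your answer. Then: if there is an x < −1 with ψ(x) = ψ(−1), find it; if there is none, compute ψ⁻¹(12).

Both pieces are strictly decreasing (slopes −7 and −3), so each is injective on its own interval.
The left piece maps (−∞, −1) onto (6, ∞); the right piece maps [−1, ∞) onto (−∞, 6].
These images together cover ℝ, so ψ is surjective.
Because the two images are disjoint, no x < −1 has ψ(x) = ψ(−1), so we compute ψ⁻¹(12): 12 lies in (6, ∞), so solve −7x − 1 = 12: x = (12 + 1)/(−7) = −13/7.

-13/7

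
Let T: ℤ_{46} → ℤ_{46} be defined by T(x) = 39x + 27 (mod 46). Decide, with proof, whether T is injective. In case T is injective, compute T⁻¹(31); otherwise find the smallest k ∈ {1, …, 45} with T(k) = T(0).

By definition, T is injective when T(s) = T(t) forces s = t.
Suppose T(s) = T(t) in ℤ_{46}. Then 39s + 27 ≡ 39t + 27 (mod 46), so 39(s − t) ≡ 0 (mod 46).
Since gcd(39, 46) = 1, 39 is invertible modulo 46, hence s − t ≡ 0 (mod 46), i.e. s = t.
Thus T is injective.
We now compute 39⁻¹ mod 46 explicitly. Euclid's algorithm: 46 = 1·39 + 7, 39 = 5·7 + 4, 7 = 1·4 + 3, 4 = 1·3 + 1; back-substituting gives 1 = 13·39 − 11·46, so 39⁻¹ ≡ 13 (mod 46).
Since T is injective, we find T⁻¹(31): we need 39x ≡ 31 − 27 ≡ 4 (mod 46). Using 39⁻¹ = 13: x ≡ 13·4 = 52 = 1·46 + 6, so x = 6.
Check: T(6) = 39·6 + 27 = 261 = 5·46 + 31 ≡ 31 (mod 46).

6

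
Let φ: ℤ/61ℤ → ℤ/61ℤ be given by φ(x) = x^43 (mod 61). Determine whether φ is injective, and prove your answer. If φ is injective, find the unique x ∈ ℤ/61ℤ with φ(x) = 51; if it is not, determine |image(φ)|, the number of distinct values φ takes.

35

Since 61 is prime, the nonzero elements of ℤ/61ℤ form a cyclic group of order 60.
As gcd(43, 60) = 1, raising to the 43rd power is a bijection on this group: if a^43 ≡ b^43 then (ab^{−1})^43 = 1, and the only element of order dividing gcd(43, 60) = 1 is 1, so a = b.
With φ(0) = 0 this makes φ injective on all of ℤ/61ℤ, hence bijective (finite equal-size domain and codomain). In particular φ is injective.
Since φ is injective, we find the preimage of 51. The inverse of x ↦ x^43 on (ℤ/61ℤ)^× is x ↦ x^7, because 43·7 = 301 = 5·60 + 1 ≡ 1 (mod 60) and x^{60} = 1 for x ≠ 0 (Fermat). So φ⁻¹(51) = 51^7 mod 61.
Repeated squaring mod 61: 51^1 ≡ 51, 51^2 ≡ 51² = 2601 ≡ 39, 51^4 ≡ 39² = 1521 ≡ 57. Since 7 = 4 + 2 + 1, 51^7 ≡ 57·39·51: 57·39 = 2223 ≡ 27, then 27·51 = 1377 ≡ 35. So 51^7 ≡ 35 (mod 61).
Hence φ⁻¹(51) = 35.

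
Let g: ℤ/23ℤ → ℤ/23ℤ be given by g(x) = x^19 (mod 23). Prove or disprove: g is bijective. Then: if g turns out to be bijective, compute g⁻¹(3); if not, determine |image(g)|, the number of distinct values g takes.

Since 23 is prime, the nonzero elements of ℤ/23ℤ form a cyclic group of order 22.
As gcd(19, 22) = 1, raising to the 19th power is a bijection on this group: if a^19 ≡ b^19 then (ab^{−1})^19 = 1, and the only element of order dividing gcd(19, 22) = 1 is 1, so a = b.
With g(0) = 0 this makes g injective on all of ℤ/23ℤ, hence bijective (finite equal-size domain and codomain). In particular g is bijective.
Since g is bijective, we find the preimage of 3. The inverse of x ↦ x^19 on (ℤ/23ℤ)^× is x ↦ x^7, because 19·7 = 133 = 6·22 + 1 ≡ 1 (mod 22) and x^{22} = 1 for x ≠ 0 (Fermat). So g⁻¹(3) = 3^7 mod 23.
Repeated squaring mod 23: 3^1 ≡ 3, 3^2 ≡ 3² = 9, 3^4 ≡ 9² = 81 ≡ 12. Since 7 = 4 + 2 + 1, 3^7 ≡ 12·9·3: 12·9 = 108 ≡ 16, then 16·3 = 48 ≡ 2. So 3^7 ≡ 2 (mod 23).
Hence g⁻¹(3) = 2.

2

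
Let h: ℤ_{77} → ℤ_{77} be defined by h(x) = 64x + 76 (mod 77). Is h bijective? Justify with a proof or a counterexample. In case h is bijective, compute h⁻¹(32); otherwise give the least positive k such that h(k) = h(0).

33

Recall: h is injective if h(u) = h(v) implies u = v.
Suppose h(u) = h(v) in ℤ_{77}. Then 64u + 76 ≡ 64v + 76 (mod 77), thus 64(u − v) ≡ 0 (mod 77).
Since gcd(64, 77) = 1, 64 is invertible modulo 77, so u − v ≡ 0 (mod 77), i.e. u = v.
We now compute 64⁻¹ mod 77 explicitly. Euclid's algorithm: 77 = 1·64 + 13, 64 = 4·13 + 12, 13 = 1·12 + 1; back-substituting gives 1 = 71·64 − 59·77, so 64⁻¹ ≡ 71 (mod 77).
For any y ∈ ℤ_{77}, x = 71(y − 76) mod 77 satisfies h(x) = 64·71(y − 76) + 76 ≡ y (since 64·71 ≡ 1 mod 77). So every y has a preimage.
Therefore h is bijective.
Since h is bijective, we find h⁻¹(32): we need 64x ≡ 32 − 76 ≡ 33 (mod 77). Using 64⁻¹ = 71: x ≡ 71·33 = 2343 = 30·77 + 33, so x = 33.
Check: h(33) = 64·33 + 76 = 2188 = 28·77 + 32 ≡ 32 (mod 77).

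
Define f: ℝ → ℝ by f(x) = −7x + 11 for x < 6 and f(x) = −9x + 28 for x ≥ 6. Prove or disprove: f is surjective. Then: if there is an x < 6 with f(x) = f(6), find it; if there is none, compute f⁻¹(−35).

37/7

Both pieces are strictly decreasing (slopes −7 and −9), so each is injective on its own interval.
The left piece maps (−∞, 6) onto (−31, ∞); the right piece maps [6, ∞) onto (−∞, −26].
The union (−31, ∞) ∪ (−∞, −26] covers ℝ, so f is surjective.
For the follow-up: the images overlap, so an x < 6 with f(x) = f(6) exists. f(6) = −26; solving −7x + 11 = −26 for x < 6 gives x = (−26 − 11)/(−7) = 37/7.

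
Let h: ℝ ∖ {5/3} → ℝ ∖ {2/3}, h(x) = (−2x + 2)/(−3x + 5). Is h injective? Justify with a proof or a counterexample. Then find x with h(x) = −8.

21/13

Suppose h(x_1) = h(x_2). Cross-multiplying: (−2x_1 + 2)(−3x_2 + 5) = (−2x_2 + 2)(−3x_1 + 5).
Expanding both sides and cancelling the symmetric terms leaves −4·(x_1 − x_2) = 0. Since −4 ≠ 0, x_1 = x_2. Therefore h is injective.
Solving h(x) = −8: cross-multiplying gives −2x + 2 = −8(−3x + 5), which rearranges to −26x = −42, so x = 21/13.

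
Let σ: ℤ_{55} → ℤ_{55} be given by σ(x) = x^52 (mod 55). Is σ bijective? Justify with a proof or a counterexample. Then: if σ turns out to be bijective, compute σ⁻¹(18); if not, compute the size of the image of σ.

σ(4): Repeated squaring mod 55: 4^1 ≡ 4, 4^2 ≡ 4² = 16, 4^4 ≡ 16² = 256 ≡ 36, 4^8 ≡ 36² = 1296 ≡ 31, 4^16 ≡ 31² = 961 ≡ 26, 4^32 ≡ 26² = 676 ≡ 16. Since 52 = 32 + 16 + 4, 4^52 ≡ 16·26·36: 16·26 = 416 ≡ 31, then 31·36 = 1116 ≡ 16. So 4^52 ≡ 16 (mod 55).
σ(7): Repeated squaring mod 55: 7^1 ≡ 7, 7^2 ≡ 7² = 49, 7^4 ≡ 49² = 2401 ≡ 36, 7^8 ≡ 36² = 1296 ≡ 31, 7^16 ≡ 31² = 961 ≡ 26, 7^32 ≡ 26² = 676 ≡ 16. Since 52 = 32 + 16 + 4, 7^52 ≡ 16·26·36: 16·26 = 416 ≡ 31, then 31·36 = 1116 ≡ 16. So 7^52 ≡ 16 (mod 55).
So σ(4) = σ(7) = 16 while 4 ≠ 7, hence σ is not injective, hence not bijective.
Since σ is not bijective, we determine |image(σ)|. Computing x^52 mod 55 for each x (by repeated squaring, reducing mod 55 at every step), the values σ(0), σ(1), …, σ(54) are: 0, 1, 26, 31, 16, 25, 36, 16, 31, 26, 45, 11, 1, 26, 31, 5, 36, 36, 16, 31, 15, 1, 11, 1, 26, 20, 16, 36, 36, 16, 20, 26, 1, 11, 1, 15, 31, 16, 36, 36, 5, 31, 26, 1, 11, 45, 26, 31, 16, 36, 25, 16, 31, 26, 1.
The distinct values are {0, 1, 5, 11, 15, 16, 20, 25, 26, 31, 36, 45}; there are 12 of them.

12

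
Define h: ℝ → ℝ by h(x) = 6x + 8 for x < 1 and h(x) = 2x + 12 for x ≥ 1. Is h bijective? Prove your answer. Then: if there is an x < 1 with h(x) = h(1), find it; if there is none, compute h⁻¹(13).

5/6

Both pieces are strictly increasing (slopes 6 and 2), so each is injective on its own interval.
The left piece maps (−∞, 1) onto (−∞, 14); the right piece maps [1, ∞) onto [14, ∞).
Since 14 = 14, the images partition ℝ: h is injective and surjective, hence bijective.
Because the two images are disjoint, no x < 1 has h(x) = h(1), so we compute h⁻¹(13): 13 lies in (−∞, 14), so solve 6x + 8 = 13: x = (13 − 8)/6 = 5/6.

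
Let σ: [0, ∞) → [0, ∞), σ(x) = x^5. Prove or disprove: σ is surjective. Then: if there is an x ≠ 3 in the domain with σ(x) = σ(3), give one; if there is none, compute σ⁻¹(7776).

6

For any y ∈ [0, ∞), x = y^{1/5} ∈ [0, ∞) gives σ(x) = y, so σ is surjective.
Since x ↦ x^5 is strictly increasing on [0, ∞), it is injective there, so no x ≠ 3 in the domain has σ(x) = σ(3). We therefore compute σ⁻¹(7776) = 7776^{1/5} = 6 (indeed 6^5 = 7776).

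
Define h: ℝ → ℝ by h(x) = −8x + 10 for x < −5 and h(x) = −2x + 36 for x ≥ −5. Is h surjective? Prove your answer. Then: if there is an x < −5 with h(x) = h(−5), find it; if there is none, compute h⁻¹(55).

Both pieces are strictly decreasing (slopes −8 and −2), so each is injective on its own interval.
The left piece maps (−∞, −5) onto (50, ∞); the right piece maps [−5, ∞) onto (−∞, 46].
The union (50, ∞) ∪ (−∞, 46] omits the interval between 50 and 46; in particular 50 has no preimage. So h is not surjective.
Because the two images are disjoint, no x < −5 has h(x) = h(−5), so we compute h⁻¹(55): 55 lies in (50, ∞), so solve −8x + 10 = 55: x = (55 − 10)/(−8) = −45/8.

-45/8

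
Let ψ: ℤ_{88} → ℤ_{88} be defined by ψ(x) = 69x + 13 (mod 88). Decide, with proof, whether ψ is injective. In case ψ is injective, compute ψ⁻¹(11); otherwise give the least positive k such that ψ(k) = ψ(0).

14

Suppose ψ(s) = ψ(t) in ℤ_{88}. Then 69s + 13 ≡ 69t + 13 (mod 88), thus 69(s − t) ≡ 0 (mod 88).
Since gcd(69, 88) = 1, 69 is invertible modulo 88, thus s − t ≡ 0 (mod 88), i.e. s = t.
Hence ψ is injective.
We now compute 69⁻¹ mod 88 explicitly. Euclid's algorithm: 88 = 1·69 + 19, 69 = 3·19 + 12, 19 = 1·12 + 7, 12 = 1·7 + 5, 7 = 1·5 + 2, 5 = 2·2 + 1; back-substituting gives 1 = 37·69 − 29·88, so 69⁻¹ ≡ 37 (mod 88).
Since ψ is injective, we compute ψ⁻¹(11): solve 69x + 13 ≡ 11 (mod 88), i.e. 69x ≡ 86 (mod 88).
Multiplying by 69⁻¹ = 37 gives x ≡ 37·86 = 3182 = 36·88 + 14 ≡ 14 (mod 88).
Check: ψ(14) = 69·14 + 13 = 979 = 11·88 + 11 ≡ 11 (mod 88).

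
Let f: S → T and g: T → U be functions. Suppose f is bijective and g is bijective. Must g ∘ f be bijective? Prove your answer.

Injectivity: if g(f(a)) = g(f(b)) then f(a) = f(b) (g injective) so a = b (f injective).
Surjectivity: for c ∈ U pick b with g(b) = c, then a with f(a) = b; then (g ∘ f)(a) = c.
Therefore g ∘ f is bijective.

bijective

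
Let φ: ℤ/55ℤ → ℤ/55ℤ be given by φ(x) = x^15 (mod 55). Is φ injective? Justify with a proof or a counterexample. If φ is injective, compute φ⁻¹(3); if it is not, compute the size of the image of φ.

φ(2): Repeated squaring mod 55: 2^1 ≡ 2, 2^2 ≡ 2² = 4, 2^4 ≡ 4² = 16, 2^8 ≡ 16² = 256 ≡ 36. Since 15 = 8 + 4 + 2 + 1, 2^15 ≡ 36·16·4·2: 36·16 = 576 ≡ 26, then 26·4 = 104 ≡ 49, then 49·2 = 98 ≡ 43. So 2^15 ≡ 43 (mod 55).
φ(7): Repeated squaring mod 55: 7^1 ≡ 7, 7^2 ≡ 7² = 49, 7^4 ≡ 49² = 2401 ≡ 36, 7^8 ≡ 36² = 1296 ≡ 31. Since 15 = 8 + 4 + 2 + 1, 7^15 ≡ 31·36·49·7: 31·36 = 1116 ≡ 16, then 16·49 = 784 ≡ 14, then 14·7 = 98 ≡ 43. So 7^15 ≡ 43 (mod 55).
So φ(2) = φ(7) = 43 while 2 ≠ 7, hence φ is not injective.
Since φ is not injective, we determine |image(φ)|. Computing x^15 mod 55 for each x (by repeated squaring, reducing mod 55 at every step), the values φ(0), φ(1), …, φ(54) are: 0, 1, 43, 12, 34, 45, 21, 43, 32, 34, 10, 11, 23, 32, 34, 45, 1, 43, 32, 54, 45, 21, 33, 12, 54, 45, 1, 23, 32, 54, 10, 1, 43, 22, 34, 10, 1, 23, 12, 54, 10, 21, 23, 32, 44, 45, 21, 23, 12, 34, 10, 21, 43, 12, 54.
The distinct values are {0, 1, 10, 11, 12, 21, 22, 23, 32, 33, 34, 43, 44, 45, 54}; there are 15 of them.

15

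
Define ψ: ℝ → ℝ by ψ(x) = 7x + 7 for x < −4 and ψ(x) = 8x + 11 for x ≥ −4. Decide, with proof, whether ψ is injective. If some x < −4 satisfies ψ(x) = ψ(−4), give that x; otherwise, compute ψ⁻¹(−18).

Both pieces are strictly increasing (slopes 7 and 8), so each is injective on its own interval.
The left piece maps (−∞, −4) onto (−∞, −21); the right piece maps [−4, ∞) onto [−21, ∞).
These images are disjoint, so no value is attained by both pieces. Therefore ψ is injective.
Because the two images are disjoint, no x < −4 has ψ(x) = ψ(−4), so we compute ψ⁻¹(−18): −18 lies in [−21, ∞), so solve 8x + 11 = −18: x = (−18 − 11)/8 = −29/8.

-29/8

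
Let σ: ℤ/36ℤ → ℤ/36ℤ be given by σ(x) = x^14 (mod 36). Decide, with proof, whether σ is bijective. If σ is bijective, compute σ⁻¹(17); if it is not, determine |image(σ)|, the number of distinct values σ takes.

8

σ(0) = 0^14 = 0.
σ(6): Repeated squaring mod 36: 6^1 ≡ 6, 6^2 ≡ 6² = 36 ≡ 0, 6^4 ≡ 0² = 0, 6^8 ≡ 0² = 0. Since 14 = 8 + 4 + 2, 6^14 ≡ 0·0·0: 0·0 = 0, then 0·0 = 0. So 6^14 ≡ 0 (mod 36).
So σ(0) = σ(6) = 0 while 0 ≠ 6, hence σ is not injective, hence not bijective.
Since σ is not bijective, we determine |image(σ)|. Computing x^14 mod 36 for each x (by repeated squaring, reducing mod 36 at every step), the values σ(0), σ(1), …, σ(35) are: 0, 1, 4, 9, 16, 25, 0, 13, 28, 9, 28, 13, 0, 25, 16, 9, 4, 1, 0, 1, 4, 9, 16, 25, 0, 13, 28, 9, 28, 13, 0, 25, 16, 9, 4, 1.
The distinct values are {0, 1, 4, 9, 13, 16, 25, 28}; there are 8 of them.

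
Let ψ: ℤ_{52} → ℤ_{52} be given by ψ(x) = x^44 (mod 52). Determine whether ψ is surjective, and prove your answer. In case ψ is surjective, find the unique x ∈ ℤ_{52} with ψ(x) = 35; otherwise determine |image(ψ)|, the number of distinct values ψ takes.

8

ψ(1) = 1^44 = 1.
ψ(5): Repeated squaring mod 52: 5^1 ≡ 5, 5^2 ≡ 5² = 25, 5^4 ≡ 25² = 625 ≡ 1, 5^8 ≡ 1² = 1, 5^16 ≡ 1² = 1, 5^32 ≡ 1² = 1. Since 44 = 32 + 8 + 4, 5^44 ≡ 1·1·1: 1·1 = 1, then 1·1 = 1. So 5^44 ≡ 1 (mod 52).
So ψ(1) = ψ(5) = 1 while 1 ≠ 5, so ψ is not injective.
A non-injective map from the 52-element set ℤ_{52} to itself takes at most 51 distinct values, so it cannot be surjective. Therefore ψ is not surjective.
Since ψ is not surjective, we determine |image(ψ)|. Computing x^44 mod 52 for each x (by repeated squaring, reducing mod 52 at every step), the values ψ(0), ψ(1), …, ψ(51) are: 0, 1, 48, 9, 16, 1, 16, 29, 40, 29, 48, 9, 40, 13, 40, 9, 48, 29, 40, 29, 16, 1, 16, 9, 48, 1, 0, 1, 48, 9, 16, 1, 16, 29, 40, 29, 48, 9, 40, 13, 40, 9, 48, 29, 40, 29, 16, 1, 16, 9, 48, 1.
The distinct values are {0, 1, 9, 13, 16, 29, 40, 48}; there are 8 of them.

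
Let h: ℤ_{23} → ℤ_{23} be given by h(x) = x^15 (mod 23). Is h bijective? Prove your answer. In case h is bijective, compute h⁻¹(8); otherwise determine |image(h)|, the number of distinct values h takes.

6

Since 23 is prime, the nonzero elements of ℤ_{23} form a cyclic group of order 22.
As gcd(15, 22) = 1, raising to the 15th power is a bijection on this group: if u^15 ≡ v^15 then (uv^{−1})^15 = 1, and the only element of order dividing gcd(15, 22) = 1 is 1, so u = v.
With h(0) = 0 this makes h injective on all of ℤ_{23}, hence bijective (finite equal-size domain and codomain). In particular h is bijective.
Since h is bijective, we find the preimage of 8. The inverse of x ↦ x^15 on (ℤ_{23})^× is x ↦ x^3, because 15·3 = 45 = 2·22 + 1 ≡ 1 (mod 22) and x^{22} = 1 for x ≠ 0 (Fermat). So h⁻¹(8) = 8^3 mod 23.
Repeated squaring mod 23: 8^1 ≡ 8, 8^2 ≡ 8² = 64 ≡ 18. Since 3 = 2 + 1, 8^3 ≡ 18·8: 18·8 = 144 ≡ 6. So 8^3 ≡ 6 (mod 23).
Hence h⁻¹(8) = 6.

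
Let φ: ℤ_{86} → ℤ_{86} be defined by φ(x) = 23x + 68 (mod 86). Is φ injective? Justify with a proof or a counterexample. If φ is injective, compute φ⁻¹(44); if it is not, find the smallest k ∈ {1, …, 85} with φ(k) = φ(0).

70

Suppose φ(a) = φ(b) in ℤ_{86}. Then 23a + 68 ≡ 23b + 68 (mod 86), so 23(a − b) ≡ 0 (mod 86).
Since gcd(23, 86) = 1, 23 is invertible modulo 86, thus a − b ≡ 0 (mod 86), i.e. a = b.
Hence φ is injective.
We now compute 23⁻¹ mod 86 explicitly. Euclid's algorithm: 86 = 3·23 + 17, 23 = 1·17 + 6, 17 = 2·6 + 5, 6 = 1·5 + 1; back-substituting gives 1 = 15·23 − 4·86, so 23⁻¹ ≡ 15 (mod 86).
Since φ is injective, we compute φ⁻¹(44): solve 23x + 68 ≡ 44 (mod 86), i.e. 23x ≡ 62 (mod 86).
Multiplying by 23⁻¹ = 15 gives x ≡ 15·62 = 930 = 10·86 + 70 ≡ 70 (mod 86).
Check: φ(70) = 23·70 + 68 = 1678 = 19·86 + 44 ≡ 44 (mod 86).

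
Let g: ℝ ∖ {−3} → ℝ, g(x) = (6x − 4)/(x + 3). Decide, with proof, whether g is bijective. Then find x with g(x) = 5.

19

If g(x) = 6, cross-multiplying gives 1(6x − 4) = 6(x + 3), which simplifies to −4 = 18 — false.  So 6 has no preimage and g is not surjective.
Thus g is not bijective.
Solving g(x) = 5: cross-multiplying gives 6x − 4 = 5(x + 3), which rearranges to 1x = 19, so x = 19.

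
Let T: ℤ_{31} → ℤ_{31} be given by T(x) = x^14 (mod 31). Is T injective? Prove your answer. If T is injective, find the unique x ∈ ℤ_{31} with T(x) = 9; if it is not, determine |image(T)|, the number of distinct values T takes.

T(15): Repeated squaring mod 31: 15^1 ≡ 15, 15^2 ≡ 15² = 225 ≡ 8, 15^4 ≡ 8² = 64 ≡ 2, 15^8 ≡ 2² = 4. Since 14 = 8 + 4 + 2, 15^14 ≡ 4·2·8: 4·2 = 8, then 8·8 = 64 ≡ 2. So 15^14 ≡ 2 (mod 31).
T(16): Repeated squaring mod 31: 16^1 ≡ 16, 16^2 ≡ 16² = 256 ≡ 8, 16^4 ≡ 8² = 64 ≡ 2, 16^8 ≡ 2² = 4. Since 14 = 8 + 4 + 2, 16^14 ≡ 4·2·8: 4·2 = 8, then 8·8 = 64 ≡ 2. So 16^14 ≡ 2 (mod 31).
So T(15) = T(16) = 2 while 15 ≠ 16, therefore T is not injective.
Since T is not injective, we determine |image(T)|. Computing x^14 mod 31 for each x (by repeated squaring, reducing mod 31 at every step), the values T(0), T(1), …, T(30) are: 0, 1, 16, 10, 8, 25, 5, 9, 4, 7, 28, 14, 18, 19, 20, 2, 2, 20, 19, 18, 14, 28, 7, 4, 9, 5, 25, 8, 10, 16, 1.
The distinct values are {0, 1, 2, 4, 5, 7, 8, 9, 10, 14, 16, 18, 19, 20, 25, 28}; there are 16 of them.

16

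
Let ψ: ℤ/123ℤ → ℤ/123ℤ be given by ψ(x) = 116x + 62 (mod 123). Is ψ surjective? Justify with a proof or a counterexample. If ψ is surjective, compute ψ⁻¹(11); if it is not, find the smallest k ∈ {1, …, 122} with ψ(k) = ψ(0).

60

Since gcd(116, 123) = 1, 116 is invertible modulo 123. Euclid's algorithm: 123 = 1·116 + 7, 116 = 16·7 + 4, 7 = 1·4 + 3, 4 = 1·3 + 1; back-substituting gives 1 = 35·116 − 33·123, so 116⁻¹ ≡ 35 (mod 123).
For any y ∈ ℤ/123ℤ, x = 35(y − 62) mod 123 satisfies ψ(x) = 116·35(y − 62) + 62 ≡ y (since 116·35 ≡ 1 mod 123). So every y has a preimage.
Hence ψ is surjective.
Since ψ is surjective, we find ψ⁻¹(11): we need 116x ≡ 11 − 62 ≡ 72 (mod 123). Using 116⁻¹ = 35: x ≡ 35·72 = 2520 = 20·123 + 60, so x = 60.
Check: ψ(60) = 116·60 + 62 = 7022 = 57·123 + 11 ≡ 11 (mod 123).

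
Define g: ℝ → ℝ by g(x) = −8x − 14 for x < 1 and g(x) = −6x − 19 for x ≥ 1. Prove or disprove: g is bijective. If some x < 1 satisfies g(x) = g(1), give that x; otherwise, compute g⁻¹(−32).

Both pieces are strictly decreasing (slopes −8 and −6), so each is injective on its own interval.
The left piece maps (−∞, 1) onto (−22, ∞); the right piece maps [1, ∞) onto (−∞, −25].
The images leave a gap (−22 has no preimage), so g is not surjective, hence not bijective.
Because the two images are disjoint, no x < 1 has g(x) = g(1), so we compute g⁻¹(−32): −32 lies in (−∞, −25], so solve −6x − 19 = −32: x = (−32 + 19)/(−6) = 13/6.

13/6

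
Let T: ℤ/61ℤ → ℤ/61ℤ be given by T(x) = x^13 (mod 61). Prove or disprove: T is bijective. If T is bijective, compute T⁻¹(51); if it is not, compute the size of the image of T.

Since 61 is prime, the nonzero elements of ℤ/61ℤ form a cyclic group of order 60.
As gcd(13, 60) = 1, raising to the 13th power is a bijection on this group: if a^13 ≡ b^13 then (ab^{−1})^13 = 1, and the only element of order dividing gcd(13, 60) = 1 is 1, so a = b.
With T(0) = 0 this makes T injective on all of ℤ/61ℤ, hence bijective (finite equal-size domain and codomain). In particular T is bijective.
Since T is bijective, we find the preimage of 51. The inverse of x ↦ x^13 on (ℤ/61ℤ)^× is x ↦ x^37, because 13·37 = 481 = 8·60 + 1 ≡ 1 (mod 60) and x^{60} = 1 for x ≠ 0 (Fermat). So T⁻¹(51) = 51^37 mod 61.
Repeated squaring mod 61: 51^1 ≡ 51, 51^2 ≡ 51² = 2601 ≡ 39, 51^4 ≡ 39² = 1521 ≡ 57, 51^8 ≡ 57² = 3249 ≡ 16, 51^16 ≡ 16² = 256 ≡ 12, 51^32 ≡ 12² = 144 ≡ 22. Since 37 = 32 + 4 + 1, 51^37 ≡ 22·57·51: 22·57 = 1254 ≡ 34, then 34·51 = 1734 ≡ 26. So 51^37 ≡ 26 (mod 61).
Hence T⁻¹(51) = 26.

26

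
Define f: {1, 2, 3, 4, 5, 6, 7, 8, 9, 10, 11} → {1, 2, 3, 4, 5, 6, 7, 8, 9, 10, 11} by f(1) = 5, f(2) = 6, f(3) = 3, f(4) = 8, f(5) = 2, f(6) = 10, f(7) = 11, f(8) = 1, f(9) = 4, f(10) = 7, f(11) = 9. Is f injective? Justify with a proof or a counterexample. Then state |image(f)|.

The values f(1), …, f(11) are 5, 6, 3, 8, 2, 10, 11, 1, 4, 7, 9 — all distinct.
So f(x_1) = f(x_2) only when x_1 = x_2, and f is injective.
The image of f is {1, 2, 3, 4, 5, 6, 7, 8, 9, 10, 11}, which has 11 elements.

11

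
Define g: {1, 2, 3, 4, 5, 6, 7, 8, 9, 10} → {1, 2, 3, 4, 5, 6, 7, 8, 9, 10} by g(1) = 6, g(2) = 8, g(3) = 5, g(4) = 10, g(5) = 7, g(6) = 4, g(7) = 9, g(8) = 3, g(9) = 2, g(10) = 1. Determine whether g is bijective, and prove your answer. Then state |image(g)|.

The values 6, 8, 5, 10, 7, 4, 9, 3, 2, 1 are a permutation of {1, 2, 3, 4, 5, 6, 7, 8, 9, 10}: each element appears exactly once.
So g is injective and surjective, hence bijective.
The image of g is {1, 2, 3, 4, 5, 6, 7, 8, 9, 10}, which has 10 elements.

10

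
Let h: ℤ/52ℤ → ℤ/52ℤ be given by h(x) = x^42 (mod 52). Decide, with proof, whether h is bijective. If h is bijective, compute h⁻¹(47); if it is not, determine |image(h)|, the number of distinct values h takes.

h(1) = 1^42 = 1.
h(3): Repeated squaring mod 52: 3^1 ≡ 3, 3^2 ≡ 3² = 9, 3^4 ≡ 9² = 81 ≡ 29, 3^8 ≡ 29² = 841 ≡ 9, 3^16 ≡ 9² = 81 ≡ 29, 3^32 ≡ 29² = 841 ≡ 9. Since 42 = 32 + 8 + 2, 3^42 ≡ 9·9·9: 9·9 = 81 ≡ 29, then 29·9 = 261 ≡ 1. So 3^42 ≡ 1 (mod 52).
So h(1) = h(3) = 1 while 1 ≠ 3, hence h is not injective, hence not bijective.
Since h is not bijective, we determine |image(h)|. Computing x^42 mod 52 for each x (by repeated squaring, reducing mod 52 at every step), the values h(0), h(1), …, h(51) are: 0, 1, 12, 1, 40, 25, 12, 25, 12, 1, 40, 25, 40, 13, 40, 25, 40, 1, 12, 25, 12, 25, 40, 1, 12, 1, 0, 1, 12, 1, 40, 25, 12, 25, 12, 1, 40, 25, 40, 13, 40, 25, 40, 1, 12, 25, 12, 25, 40, 1, 12, 1.
The distinct values are {0, 1, 12, 13, 25, 40}; there are 6 of them.

6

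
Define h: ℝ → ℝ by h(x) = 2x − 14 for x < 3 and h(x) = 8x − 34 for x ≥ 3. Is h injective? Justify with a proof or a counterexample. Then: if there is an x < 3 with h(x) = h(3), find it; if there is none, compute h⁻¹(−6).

Both pieces are strictly increasing (slopes 2 and 8), so each is injective on its own interval.
The left piece maps (−∞, 3) onto (−∞, −8); the right piece maps [3, ∞) onto [−10, ∞).
These images overlap. In particular h(3) = −10 (right piece), and solving 2x − 14 = −10 on the left piece gives x = 2 < 3.
So h(2) = h(3) with 2 ≠ 3, and h is not injective. This x = 2 is the requested value below 3.

2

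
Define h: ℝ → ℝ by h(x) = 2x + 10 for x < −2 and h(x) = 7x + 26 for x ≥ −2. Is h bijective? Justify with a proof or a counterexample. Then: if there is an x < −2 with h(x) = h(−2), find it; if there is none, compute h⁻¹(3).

-7/2

Both pieces are strictly increasing (slopes 2 and 7), so each is injective on its own interval.
The left piece maps (−∞, −2) onto (−∞, 6); the right piece maps [−2, ∞) onto [12, ∞).
The images leave a gap (6 has no preimage), so h is not surjective, hence not bijective.
Because the two images are disjoint, no x < −2 has h(x) = h(−2), so we compute h⁻¹(3): 3 lies in (−∞, 6), so solve 2x + 10 = 3: x = (3 − 10)/2 = −7/2.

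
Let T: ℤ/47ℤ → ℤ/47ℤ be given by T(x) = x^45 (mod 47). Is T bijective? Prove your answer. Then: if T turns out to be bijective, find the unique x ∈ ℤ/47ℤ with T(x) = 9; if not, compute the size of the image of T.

21

Since 47 is prime, the nonzero elements of ℤ/47ℤ form a cyclic group of order 46.
As gcd(45, 46) = 1, raising to the 45th power is a bijection on this group: if x_1^45 ≡ x_2^45 then (x_1x_2^{−1})^45 = 1, and the only element of order dividing gcd(45, 46) = 1 is 1, so x_1 = x_2.
With T(0) = 0 this makes T injective on all of ℤ/47ℤ, hence bijective (finite equal-size domain and codomain). In particular T is bijective.
Since T is bijective, we find the preimage of 9. The inverse of x ↦ x^45 on (ℤ/47ℤ)^× is x ↦ x^45, because 45·45 = 2025 = 44·46 + 1 ≡ 1 (mod 46) and x^{46} = 1 for x ≠ 0 (Fermat). So T⁻¹(9) = 9^45 mod 47.
Repeated squaring mod 47: 9^1 ≡ 9, 9^2 ≡ 9² = 81 ≡ 34, 9^4 ≡ 34² = 1156 ≡ 28, 9^8 ≡ 28² = 784 ≡ 32, 9^16 ≡ 32² = 1024 ≡ 37, 9^32 ≡ 37² = 1369 ≡ 6. Since 45 = 32 + 8 + 4 + 1, 9^45 ≡ 6·32·28·9: 6·32 = 192 ≡ 4, then 4·28 = 112 ≡ 18, then 18·9 = 162 ≡ 21. So 9^45 ≡ 21 (mod 47).
Hence T⁻¹(9) = 21.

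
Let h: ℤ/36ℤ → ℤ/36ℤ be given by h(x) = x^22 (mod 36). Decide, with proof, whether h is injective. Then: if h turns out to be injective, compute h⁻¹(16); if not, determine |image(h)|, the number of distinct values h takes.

h(0) = 0^22 = 0.
h(6): Repeated squaring mod 36: 6^1 ≡ 6, 6^2 ≡ 6² = 36 ≡ 0, 6^4 ≡ 0² = 0, 6^8 ≡ 0² = 0, 6^16 ≡ 0² = 0. Since 22 = 16 + 4 + 2, 6^22 ≡ 0·0·0: 0·0 = 0, then 0·0 = 0. So 6^22 ≡ 0 (mod 36).
So h(0) = h(6) = 0 while 0 ≠ 6, thus h is not injective.
Since h is not injective, we determine |image(h)|. Computing x^22 mod 36 for each x (by repeated squaring, reducing mod 36 at every step), the values h(0), h(1), …, h(35) are: 0, 1, 16, 9, 4, 13, 0, 25, 28, 9, 28, 25, 0, 13, 4, 9, 16, 1, 0, 1, 16, 9, 4, 13, 0, 25, 28, 9, 28, 25, 0, 13, 4, 9, 16, 1.
The distinct values are {0, 1, 4, 9, 13, 16, 25, 28}; there are 8 of them.

8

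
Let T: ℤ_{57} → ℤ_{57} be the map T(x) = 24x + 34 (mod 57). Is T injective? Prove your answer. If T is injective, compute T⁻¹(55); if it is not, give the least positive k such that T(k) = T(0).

19

We have gcd(24, 57) = 3 > 1. Taking x_1 = 0 and x_2 = 19: T(0) = 34 and T(19) = 24·19 + 34 = 490 ≡ 34 (mod 57).
So T(0) = T(19) while 0 ≠ 19, so T is not injective.
Since T is not injective, we find the least positive k with T(k) = T(0): this means 24k ≡ 0 (mod 57), i.e. 57 ∣ 24k. Since gcd(24, 57) = 3, dividing through by 3 this holds exactly when 19 ∣ 8k, and as gcd(8, 19) = 1, exactly when 19 ∣ k.
The smallest positive such k is 19.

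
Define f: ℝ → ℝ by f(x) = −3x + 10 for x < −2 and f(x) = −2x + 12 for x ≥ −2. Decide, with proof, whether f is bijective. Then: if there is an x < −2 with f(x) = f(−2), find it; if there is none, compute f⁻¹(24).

Both pieces are strictly decreasing (slopes −3 and −2), so each is injective on its own interval.
The left piece maps (−∞, −2) onto (16, ∞); the right piece maps [−2, ∞) onto (−∞, 16].
Since 16 = 16, the images partition ℝ: f is injective and surjective, hence bijective.
Because the two images are disjoint, no x < −2 has f(x) = f(−2), so we compute f⁻¹(24): 24 lies in (16, ∞), so solve −3x + 10 = 24: x = (24 − 10)/(−3) = −14/3.

-14/3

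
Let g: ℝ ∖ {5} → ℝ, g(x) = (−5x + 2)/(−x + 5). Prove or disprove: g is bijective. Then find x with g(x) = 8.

If g(x) = 5, cross-multiplying gives −1(−5x + 2) = −5(−x + 5), which simplifies to −2 = −25 — false.  So 5 has no preimage and g is not surjective.
Therefore g is not bijective.
Solving g(x) = 8: cross-multiplying gives −5x + 2 = 8(−x + 5), which rearranges to 3x = 38, so x = 38/3.

38/3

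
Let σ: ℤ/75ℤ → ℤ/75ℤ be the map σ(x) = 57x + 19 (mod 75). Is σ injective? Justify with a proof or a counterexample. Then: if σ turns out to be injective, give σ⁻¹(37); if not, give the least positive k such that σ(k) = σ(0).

Recall that σ is injective if σ(a) = σ(b) implies a = b.
We have gcd(57, 75) = 3 > 1. Taking a = 0 and b = 25: σ(0) = 19 and σ(25) = 57·25 + 19 = 1444 ≡ 19 (mod 75).
So σ(0) = σ(25) while 0 ≠ 25, thus σ is not injective.
Since σ is not injective, we find the least positive k with σ(k) = σ(0): this means 57k ≡ 0 (mod 75), i.e. 75 ∣ 57k. Since gcd(57, 75) = 3, dividing through by 3 this holds exactly when 25 ∣ 19k, and as gcd(19, 25) = 1, exactly when 25 ∣ k.
The smallest positive such k is 25.

25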